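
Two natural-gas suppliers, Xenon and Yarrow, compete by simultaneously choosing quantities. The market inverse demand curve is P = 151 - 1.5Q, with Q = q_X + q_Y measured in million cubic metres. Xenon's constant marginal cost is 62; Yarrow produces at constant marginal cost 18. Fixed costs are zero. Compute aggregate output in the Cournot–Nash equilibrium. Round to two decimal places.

49.33

Xenon's profit: π_X = (151 - 1.5Q)q_X - (62q_X). Setting ∂π_X/∂q_X = 0: 89 - 3q_X - (3/2)(q_Y) = 0.
Yarrow's first-order condition: 133 - 3q_Y - (3/2)(q_X) = 0.
Rearranging gives the reaction functions q_X = (89 - (3/2)q_Y)/3 and q_Y = (133 - (3/2)q_X)/3.
Solving the pair: q_X = 10, q_Y = 118/3.
Total output Q = 10 + 118/3 = 148/3.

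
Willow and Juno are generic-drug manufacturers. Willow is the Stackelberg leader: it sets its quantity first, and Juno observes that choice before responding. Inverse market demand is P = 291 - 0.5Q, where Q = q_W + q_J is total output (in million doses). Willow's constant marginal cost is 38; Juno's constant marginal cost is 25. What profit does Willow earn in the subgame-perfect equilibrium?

The follower Juno best-responds to any q_W: π_J = (291 - 0.5Q)q_J - 25q_J.
∂π_J/∂q_J = 266 - (1/2)q_W - q_J = 0 gives the reaction function q_J = (266 - (1/2)q_W).
The leader anticipates this reaction. Substituting into P = 291 - 0.5Q gives P = 158 - (1/4)q_W, so π_W = (158 - (1/4)q_W)q_W - 38q_W.
Maximising: ∂π_W/∂q_W = 120 - (1/2)q_W = 0, giving q_W = 240.
Then q_J = (266 - (1/2)·240) = 146.
Price P = 291 - (1/2)·386 = 98.
Willow's profit: (98 - 38)·240 = 14400.

14400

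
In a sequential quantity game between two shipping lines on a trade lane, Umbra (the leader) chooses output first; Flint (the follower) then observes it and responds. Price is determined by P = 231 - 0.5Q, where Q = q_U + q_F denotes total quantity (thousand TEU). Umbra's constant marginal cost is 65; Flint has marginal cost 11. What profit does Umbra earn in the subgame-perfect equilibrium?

3136

The follower Flint best-responds to any q_U: π_F = (231 - 0.5Q)q_F - 11q_F.
Setting the follower's marginal profit to zero, 220 - (1/2)q_U - q_F = 0, i.e. q_F = (220 - (1/2)q_U).
Umbra substitutes q_F(q_U) into its own profit: π_U = q_U(231 - (1/2)q_U - (220 - (1/2)q_U)/2) - 65q_U = (121 - (1/4)q_U)q_U - 65q_U.
Leader FOC: 56 - (1/2)q_U = 0, so q_U = 112.
Then q_F = (220 - (1/2)·112) = 164.
Price P = 231 - (1/2)·276 = 93.
Umbra's profit: (93 - 65)·112 = 3136.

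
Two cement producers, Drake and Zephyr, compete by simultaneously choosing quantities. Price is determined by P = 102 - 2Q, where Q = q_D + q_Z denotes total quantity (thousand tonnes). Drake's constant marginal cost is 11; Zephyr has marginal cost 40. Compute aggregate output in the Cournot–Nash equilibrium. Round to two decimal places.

Drake's profit: π_D = (102 - 2Q)q_D - (11q_D). Setting ∂π_D/∂q_D = 0: 91 - 4q_D - 2(q_Z) = 0.
Zephyr's profit: π_Z = (102 - 2Q)q_Z - (40q_Z). Setting ∂π_Z/∂q_Z = 0: 62 - 4q_Z - 2(q_D) = 0.
Best responses: q_D = (91 - 2q_Z)/4, q_Z = (62 - 2q_D)/4.
Solving the pair: q_D = 20, q_Z = 11/2.
Total output Q = 20 + 11/2 = 51/2.

25.50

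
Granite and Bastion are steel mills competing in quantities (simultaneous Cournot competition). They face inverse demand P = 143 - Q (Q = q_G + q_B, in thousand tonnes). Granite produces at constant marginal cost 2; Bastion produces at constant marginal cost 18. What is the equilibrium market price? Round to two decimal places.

54.33

Granite's profit: π_G = (143 - Q)q_G - (2q_G). Setting ∂π_G/∂q_G = 0: 141 - 2q_G - (q_B) = 0.
Bastion's first-order condition: 125 - 2q_B - (q_G) = 0.
Best responses: q_G = (141 - q_B)/2, q_B = (125 - q_G)/2.
Substituting one into the other gives q_G = 157/3 and q_B = 109/3.
Total output Q = 266/3, so price P = 143 - 266/3 = 163/3.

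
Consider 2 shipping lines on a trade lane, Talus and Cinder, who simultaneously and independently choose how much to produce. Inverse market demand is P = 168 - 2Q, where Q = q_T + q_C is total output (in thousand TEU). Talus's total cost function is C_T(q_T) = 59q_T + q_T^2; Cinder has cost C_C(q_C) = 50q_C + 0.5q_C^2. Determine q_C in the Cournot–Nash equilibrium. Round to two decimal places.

Talus's profit: π_T = (168 - 2Q)q_T - (59q_T + q_T²). Setting ∂π_T/∂q_T = 0: 109 - 6q_T - 2(q_C) = 0.
Cinder's first-order condition: 118 - 5q_C - 2(q_T) = 0.
So q_T = (109 - 2q_C)/6 and q_C = (118 - 2q_T)/5.
Substituting one into the other gives q_T = 309/26 and q_C = 245/13.

18.85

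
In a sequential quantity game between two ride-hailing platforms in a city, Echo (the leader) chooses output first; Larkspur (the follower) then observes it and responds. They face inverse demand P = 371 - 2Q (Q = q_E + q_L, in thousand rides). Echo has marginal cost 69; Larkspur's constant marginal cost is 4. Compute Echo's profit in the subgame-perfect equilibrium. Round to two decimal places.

The follower Larkspur best-responds to any q_E: π_L = (371 - 2Q)q_L - 4q_L.
Setting the follower's marginal profit to zero, 367 - 2q_E - 4q_L = 0, i.e. q_L = (367 - 2q_E)/4.
The leader anticipates this reaction. Substituting into P = 371 - 2Q gives P = 375/2 - q_E, so π_E = (375/2 - q_E)q_E - 69q_E.
The leader's first-order condition 237/2 - 2q_E = 0 yields q_E = 237/4.
Then q_L = (367 - 2·(237/4))/4 = 497/8.
Price P = 371 - 2·(971/8) = 513/4.
Echo's profit: (513/4 - 69)·(237/4) = 3510.5625.

3510.56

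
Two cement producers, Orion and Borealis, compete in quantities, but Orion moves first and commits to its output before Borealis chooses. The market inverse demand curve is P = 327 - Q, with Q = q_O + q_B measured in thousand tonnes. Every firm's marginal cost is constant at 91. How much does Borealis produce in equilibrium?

59

Solve by backward induction. Given q_O, the follower Borealis maximises π_B = (327 - q_O - q_B)q_B - 91q_B.
Setting the follower's marginal profit to zero, 236 - q_O - 2q_B = 0, i.e. q_B = (236 - q_O)/2.
Orion substitutes q_B(q_O) into its own profit: π_O = q_O(327 - q_O - (236 - q_O)/2) - 91q_O = (209 - (1/2)q_O)q_O - 91q_O.
The leader's first-order condition 118 - q_O = 0 yields q_O = 118.
Then q_B = (236 - 118)/2 = 59.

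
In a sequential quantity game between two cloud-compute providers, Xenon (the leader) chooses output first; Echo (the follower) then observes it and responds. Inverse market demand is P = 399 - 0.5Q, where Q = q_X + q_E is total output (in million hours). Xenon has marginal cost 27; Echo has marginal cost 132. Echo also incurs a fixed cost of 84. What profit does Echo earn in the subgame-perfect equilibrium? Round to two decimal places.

Solve by backward induction. Given q_X, the follower Echo maximises π_E = (399 - (1/2)q_X - (1/2)q_E)q_E - 132q_E.
Setting the follower's marginal profit to zero, 267 - (1/2)q_X - q_E = 0, i.e. q_E = (267 - (1/2)q_X).
The leader anticipates this reaction. Substituting into P = 399 - 0.5Q gives P = 531/2 - (1/4)q_X, so π_X = (531/2 - (1/4)q_X)q_X - 27q_X.
Maximising: ∂π_X/∂q_X = 477/2 - (1/2)q_X = 0, giving q_X = 477.
Then q_E = (267 - (1/2)·477) = 57/2.
Price P = 399 - (1/2)·(1011/2) = 585/4.
Echo's profit: (585/4 - 132)·(57/2) - 84 = 322.1250.

322.13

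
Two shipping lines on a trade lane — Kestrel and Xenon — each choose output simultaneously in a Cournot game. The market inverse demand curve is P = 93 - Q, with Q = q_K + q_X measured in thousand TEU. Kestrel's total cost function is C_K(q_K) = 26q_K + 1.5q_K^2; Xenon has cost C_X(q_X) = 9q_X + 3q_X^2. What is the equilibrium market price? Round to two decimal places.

72.36

Kestrel's profit: π_K = (93 - Q)q_K - (26q_K + (3/2)q_K²). Setting ∂π_K/∂q_K = 0: 67 - 5q_K - (q_X) = 0.
Xenon's profit: π_X = (93 - Q)q_X - (9q_X + 3q_X²). Setting ∂π_X/∂q_X = 0: 84 - 8q_X - (q_K) = 0.
Rearranging gives the reaction functions q_K = (67 - q_X)/5 and q_X = (84 - q_K)/8.
Substituting one into the other gives q_K = 452/39 and q_X = 353/39.
Total output Q = 805/39, so price P = 93 - 805/39 = 72.3590.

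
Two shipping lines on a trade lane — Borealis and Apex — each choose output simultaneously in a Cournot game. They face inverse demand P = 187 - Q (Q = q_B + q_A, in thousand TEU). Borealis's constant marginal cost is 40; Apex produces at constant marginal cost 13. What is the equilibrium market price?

80

Borealis's profit: π_B = (187 - Q)q_B - (40q_B). Setting ∂π_B/∂q_B = 0: 147 - 2q_B - (q_A) = 0.
Apex's profit: π_A = (187 - Q)q_A - (13q_A). Setting ∂π_A/∂q_A = 0: 174 - 2q_A - (q_B) = 0.
So q_B = (147 - q_A)/2 and q_A = (174 - q_B)/2.
Solving the pair: q_B = 40, q_A = 67.
Total output Q = 107, so price P = 187 - 107 = 80.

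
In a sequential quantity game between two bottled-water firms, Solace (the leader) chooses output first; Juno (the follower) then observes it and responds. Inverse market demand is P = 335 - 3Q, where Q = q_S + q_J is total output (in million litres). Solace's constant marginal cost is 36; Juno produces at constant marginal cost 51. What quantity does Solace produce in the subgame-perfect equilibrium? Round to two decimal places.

52.33

The follower Juno best-responds to any q_S: π_J = (335 - 3Q)q_J - 51q_J.
Follower FOC: 284 - 3q_S - 6q_J = 0, so q_J(q_S) = (284 - 3q_S)/6.
The leader anticipates this reaction. Substituting into P = 335 - 3Q gives P = 193 - (3/2)q_S, so π_S = (193 - (3/2)q_S)q_S - 36q_S.
The leader's first-order condition 157 - 3q_S = 0 yields q_S = 157/3.
Then q_J = (284 - 3·(157/3))/6 = 127/6.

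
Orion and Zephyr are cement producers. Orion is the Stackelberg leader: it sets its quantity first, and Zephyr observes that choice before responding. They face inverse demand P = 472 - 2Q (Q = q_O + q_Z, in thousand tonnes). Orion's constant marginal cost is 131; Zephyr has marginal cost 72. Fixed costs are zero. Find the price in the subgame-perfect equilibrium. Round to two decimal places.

The follower Zephyr best-responds to any q_O: π_Z = (472 - 2Q)q_Z - 72q_Z.
∂π_Z/∂q_Z = 400 - 2q_O - 4q_Z = 0 gives the reaction function q_Z = (400 - 2q_O)/4.
The leader anticipates this reaction. Substituting into P = 472 - 2Q gives P = 272 - q_O, so π_O = (272 - q_O)q_O - 131q_O.
Maximising: ∂π_O/∂q_O = 141 - 2q_O = 0, giving q_O = 141/2.
Then q_Z = (400 - 2·(141/2))/4 = 259/4.
Total output Q = 541/4, so price P = 472 - 2·(541/4) = 403/2.

201.50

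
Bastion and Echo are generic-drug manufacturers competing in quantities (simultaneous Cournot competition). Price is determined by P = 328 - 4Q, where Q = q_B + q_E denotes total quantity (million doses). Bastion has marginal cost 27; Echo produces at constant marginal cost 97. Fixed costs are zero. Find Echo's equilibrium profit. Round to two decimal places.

720.03

Bastion's profit: π_B = (328 - 4Q)q_B - (27q_B). Setting ∂π_B/∂q_B = 0: 301 - 8q_B - 4(q_E) = 0.
Echo's first-order condition: 231 - 8q_E - 4(q_B) = 0.
Rearranging gives the reaction functions q_B = (301 - 4q_E)/8 and q_E = (231 - 4q_B)/8.
Solving the pair: q_B = 371/12, q_E = 161/12.
Price P = 328 - 4·(133/3) = 452/3.
Echo's profit: (452/3 - 97)·(161/12) = 720.0278.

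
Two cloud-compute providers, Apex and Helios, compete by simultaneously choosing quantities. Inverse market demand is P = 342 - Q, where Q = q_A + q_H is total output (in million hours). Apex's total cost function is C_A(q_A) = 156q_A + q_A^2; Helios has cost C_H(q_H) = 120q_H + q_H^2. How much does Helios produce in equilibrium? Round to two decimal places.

Apex's profit: π_A = (342 - Q)q_A - (156q_A + q_A²). Setting ∂π_A/∂q_A = 0: 186 - 4q_A - (q_H) = 0.
Helios's profit: π_H = (342 - Q)q_H - (120q_H + q_H²). Setting ∂π_H/∂q_H = 0: 222 - 4q_H - (q_A) = 0.
So q_A = (186 - q_H)/4 and q_H = (222 - q_A)/4.
Substituting one into the other gives q_A = 174/5 and q_H = 234/5.

46.80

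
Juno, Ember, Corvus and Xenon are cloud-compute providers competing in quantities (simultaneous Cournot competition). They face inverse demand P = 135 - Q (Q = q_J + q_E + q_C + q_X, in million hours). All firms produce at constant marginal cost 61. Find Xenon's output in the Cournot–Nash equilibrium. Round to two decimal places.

A representative firm's profit is π_i = q_i(135 - Q) - 61q_i.
Setting ∂π_i/∂q_i = 0 with rivals' quantities fixed: 74 - 2q_i - Σ_{j≠i} q_j = 0.
By symmetry each firm produces the same amount; substituting Σ_{j≠i} q_j = 3q_i yields q_i = 74/5.

14.80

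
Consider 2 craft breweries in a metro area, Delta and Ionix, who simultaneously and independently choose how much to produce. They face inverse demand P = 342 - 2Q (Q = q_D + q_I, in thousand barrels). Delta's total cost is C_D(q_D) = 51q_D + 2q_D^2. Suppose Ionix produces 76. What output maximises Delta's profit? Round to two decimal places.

17.38

With the rival's output fixed at 76, Delta's profit is π_D = (342 - 2·76 - 2q_D)q_D - (51q_D + 2q_D²) = (190 - 2q_D)q_D - (51q_D + 2q_D²).
∂π_D/∂q_D = 139 - 8q_D = 0, so q_D = 139/8.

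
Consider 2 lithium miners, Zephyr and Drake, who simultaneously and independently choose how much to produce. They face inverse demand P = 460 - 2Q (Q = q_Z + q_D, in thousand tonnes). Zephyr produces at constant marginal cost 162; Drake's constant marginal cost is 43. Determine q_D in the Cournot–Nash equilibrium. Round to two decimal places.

Zephyr's profit: π_Z = (460 - 2Q)q_Z - (162q_Z). Setting ∂π_Z/∂q_Z = 0: 298 - 4q_Z - 2(q_D) = 0.
Drake's profit: π_D = (460 - 2Q)q_D - (43q_D). Setting ∂π_D/∂q_D = 0: 417 - 4q_D - 2(q_Z) = 0.
Rearranging gives the reaction functions q_Z = (298 - 2q_D)/4 and q_D = (417 - 2q_Z)/4.
Substituting one into the other gives q_Z = 179/6 and q_D = 268/3.

89.33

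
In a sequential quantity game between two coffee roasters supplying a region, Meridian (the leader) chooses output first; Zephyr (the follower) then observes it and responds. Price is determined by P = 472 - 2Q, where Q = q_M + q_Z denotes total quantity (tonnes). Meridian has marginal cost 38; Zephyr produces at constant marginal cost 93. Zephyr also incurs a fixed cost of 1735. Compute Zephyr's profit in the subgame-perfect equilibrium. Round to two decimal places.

526.28

Solve by backward induction. Given q_M, the follower Zephyr maximises π_Z = (472 - 2q_M - 2q_Z)q_Z - 93q_Z.
∂π_Z/∂q_Z = 379 - 2q_M - 4q_Z = 0 gives the reaction function q_Z = (379 - 2q_M)/4.
The leader anticipates this reaction. Substituting into P = 472 - 2Q gives P = 565/2 - q_M, so π_M = (565/2 - q_M)q_M - 38q_M.
The leader's first-order condition 489/2 - 2q_M = 0 yields q_M = 489/4.
Then q_Z = (379 - 2·(489/4))/4 = 269/8.
Price P = 472 - 2·(1247/8) = 641/4.
Zephyr's profit: (641/4 - 93)·(269/8) - 1735 = 526.2813.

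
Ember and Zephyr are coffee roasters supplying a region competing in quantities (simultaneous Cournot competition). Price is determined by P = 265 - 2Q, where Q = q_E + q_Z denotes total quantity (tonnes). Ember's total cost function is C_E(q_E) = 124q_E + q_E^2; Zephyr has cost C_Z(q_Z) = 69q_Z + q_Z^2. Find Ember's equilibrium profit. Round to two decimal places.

Ember's profit: π_E = (265 - 2Q)q_E - (124q_E + q_E²). Setting ∂π_E/∂q_E = 0: 141 - 6q_E - 2(q_Z) = 0.
Zephyr's first-order condition: 196 - 6q_Z - 2(q_E) = 0.
So q_E = (141 - 2q_Z)/6 and q_Z = (196 - 2q_E)/6.
Solving the pair: q_E = 227/16, q_Z = 447/16.
Price P = 265 - 2·(337/8) = 723/4.
Ember's profit: (723/4)·(227/16) - 124·(227/16) - (227/16)² = 603.8555.

603.86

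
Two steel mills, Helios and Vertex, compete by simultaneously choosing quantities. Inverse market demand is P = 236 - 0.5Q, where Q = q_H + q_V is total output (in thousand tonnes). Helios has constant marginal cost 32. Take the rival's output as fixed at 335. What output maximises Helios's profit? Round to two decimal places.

36.50

With the rival's output fixed at 335, Helios's profit is π_H = (236 - (1/2)·335 - (1/2)q_H)q_H - (32q_H) = (137/2 - (1/2)q_H)q_H - (32q_H).
∂π_H/∂q_H = 73/2 - q_H = 0, so q_H = 73/2.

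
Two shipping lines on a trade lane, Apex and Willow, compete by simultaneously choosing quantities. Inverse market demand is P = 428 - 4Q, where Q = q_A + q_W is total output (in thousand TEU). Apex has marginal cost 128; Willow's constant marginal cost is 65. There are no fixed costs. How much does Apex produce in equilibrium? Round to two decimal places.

Apex's profit: π_A = (428 - 4Q)q_A - (128q_A). Setting ∂π_A/∂q_A = 0: 300 - 8q_A - 4(q_W) = 0.
Willow's profit: π_W = (428 - 4Q)q_W - (65q_W). Setting ∂π_W/∂q_W = 0: 363 - 8q_W - 4(q_A) = 0.
So q_A = (300 - 4q_W)/8 and q_W = (363 - 4q_A)/8.
Substituting one into the other gives q_A = 79/4 and q_W = 71/2.

19.75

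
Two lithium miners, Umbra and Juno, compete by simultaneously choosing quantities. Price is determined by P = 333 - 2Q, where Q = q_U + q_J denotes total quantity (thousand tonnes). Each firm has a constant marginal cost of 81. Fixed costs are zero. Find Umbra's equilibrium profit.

3528

Each firm earns π_i = (333 - 2Q)q_i - 81q_i.
Setting ∂π_i/∂q_i = 0 with rivals' quantities fixed: 252 - 4q_i - 2q_j = 0.
With identical firms every q_j equals q_i, so q_j = q_i and 252 = 6q_i, giving q_i = 42.
Price P = 333 - 2·84 = 165.
Umbra's profit: (165 - 81)·42 = 3528.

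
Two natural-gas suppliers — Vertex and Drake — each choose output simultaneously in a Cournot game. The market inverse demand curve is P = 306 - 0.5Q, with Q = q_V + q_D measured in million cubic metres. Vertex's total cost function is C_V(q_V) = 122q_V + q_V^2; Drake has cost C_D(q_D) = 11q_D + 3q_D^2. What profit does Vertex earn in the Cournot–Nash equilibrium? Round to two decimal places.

4531.54

Vertex's profit: π_V = (306 - 0.5Q)q_V - (122q_V + q_V²). Setting ∂π_V/∂q_V = 0: 184 - 3q_V - (1/2)(q_D) = 0.
Drake's first-order condition: 295 - 7q_D - (1/2)(q_V) = 0.
Rearranging gives the reaction functions q_V = (184 - (1/2)q_D)/3 and q_D = (295 - (1/2)q_V)/7.
Solving the pair: q_V = 54.9639, q_D = 38.2169.
Price P = 306 - (1/2)·93.1807 = 259.4096.
Vertex's profit: 259.4096·54.9639 - 122·54.9639 - 54.9639² = 4531.5381.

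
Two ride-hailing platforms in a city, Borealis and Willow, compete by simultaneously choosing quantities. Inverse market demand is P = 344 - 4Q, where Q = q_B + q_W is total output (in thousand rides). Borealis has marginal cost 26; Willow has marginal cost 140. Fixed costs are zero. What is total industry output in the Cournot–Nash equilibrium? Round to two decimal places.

Borealis's profit: π_B = (344 - 4Q)q_B - (26q_B). Setting ∂π_B/∂q_B = 0: 318 - 8q_B - 4(q_W) = 0.
Willow's profit: π_W = (344 - 4Q)q_W - (140q_W). Setting ∂π_W/∂q_W = 0: 204 - 8q_W - 4(q_B) = 0.
Rearranging gives the reaction functions q_B = (318 - 4q_W)/8 and q_W = (204 - 4q_B)/8.
Substituting one into the other gives q_B = 36 and q_W = 15/2.
Total output Q = 36 + 15/2 = 87/2.

43.50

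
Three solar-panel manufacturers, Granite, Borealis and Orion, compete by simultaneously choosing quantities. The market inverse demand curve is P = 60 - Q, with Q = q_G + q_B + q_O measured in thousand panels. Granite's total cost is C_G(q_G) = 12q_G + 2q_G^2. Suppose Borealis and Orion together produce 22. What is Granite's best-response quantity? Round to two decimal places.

4.33

With rivals' combined output fixed at 22, Granite's profit is π_G = (60 - 22 - q_G)q_G - (12q_G + 2q_G²) = (38 - q_G)q_G - (12q_G + 2q_G²).
∂π_G/∂q_G = 26 - 6q_G = 0, so q_G = 13/3.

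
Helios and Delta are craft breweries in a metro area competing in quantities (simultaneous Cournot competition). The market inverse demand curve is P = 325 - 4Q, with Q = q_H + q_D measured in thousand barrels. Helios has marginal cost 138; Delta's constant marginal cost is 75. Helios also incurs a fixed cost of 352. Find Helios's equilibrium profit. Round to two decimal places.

Helios's profit: π_H = (325 - 4Q)q_H - (138q_H). Setting ∂π_H/∂q_H = 0: 187 - 8q_H - 4(q_D) = 0.
Delta's profit: π_D = (325 - 4Q)q_D - (75q_D). Setting ∂π_D/∂q_D = 0: 250 - 8q_D - 4(q_H) = 0.
So q_H = (187 - 4q_D)/8 and q_D = (250 - 4q_H)/8.
Solving the pair: q_H = 31/3, q_D = 313/12.
Price P = 325 - 4·(437/12) = 538/3.
Helios's profit: (538/3 - 138)·(31/3) - 352 = 676/9.

75.11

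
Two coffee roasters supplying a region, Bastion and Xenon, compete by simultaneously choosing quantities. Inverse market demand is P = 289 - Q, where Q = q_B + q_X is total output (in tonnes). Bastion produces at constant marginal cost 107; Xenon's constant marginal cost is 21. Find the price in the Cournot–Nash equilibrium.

139

Bastion's profit: π_B = (289 - Q)q_B - (107q_B). Setting ∂π_B/∂q_B = 0: 182 - 2q_B - (q_X) = 0.
Xenon's profit: π_X = (289 - Q)q_X - (21q_X). Setting ∂π_X/∂q_X = 0: 268 - 2q_X - (q_B) = 0.
Best responses: q_B = (182 - q_X)/2, q_X = (268 - q_B)/2.
Solving the pair: q_B = 32, q_X = 118.
Total output Q = 150, so price P = 289 - 150 = 139.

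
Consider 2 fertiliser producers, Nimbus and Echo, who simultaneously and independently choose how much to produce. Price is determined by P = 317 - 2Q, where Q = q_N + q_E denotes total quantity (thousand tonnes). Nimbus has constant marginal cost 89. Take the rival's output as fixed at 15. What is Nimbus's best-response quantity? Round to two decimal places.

With the rival's output fixed at 15, Nimbus's profit is π_N = (317 - 2·15 - 2q_N)q_N - (89q_N) = (287 - 2q_N)q_N - (89q_N).
∂π_N/∂q_N = 198 - 4q_N = 0, so q_N = 99/2.

49.50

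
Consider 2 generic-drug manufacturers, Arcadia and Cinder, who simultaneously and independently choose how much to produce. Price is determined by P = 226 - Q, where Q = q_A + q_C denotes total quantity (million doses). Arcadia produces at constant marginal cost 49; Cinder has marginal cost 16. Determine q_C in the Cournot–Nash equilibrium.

81

Arcadia's profit: π_A = (226 - Q)q_A - (49q_A). Setting ∂π_A/∂q_A = 0: 177 - 2q_A - (q_C) = 0.
Cinder's profit: π_C = (226 - Q)q_C - (16q_C). Setting ∂π_C/∂q_C = 0: 210 - 2q_C - (q_A) = 0.
So q_A = (177 - q_C)/2 and q_C = (210 - q_A)/2.
Solving the pair: q_A = 48, q_C = 81.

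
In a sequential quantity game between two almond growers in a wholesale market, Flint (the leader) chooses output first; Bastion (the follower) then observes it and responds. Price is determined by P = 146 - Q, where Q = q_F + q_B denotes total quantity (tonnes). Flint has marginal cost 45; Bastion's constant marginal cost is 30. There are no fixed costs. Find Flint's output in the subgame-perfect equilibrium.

43

The follower Bastion best-responds to any q_F: π_B = (146 - Q)q_B - 30q_B.
Follower FOC: 116 - q_F - 2q_B = 0, so q_B(q_F) = (116 - q_F)/2.
The leader anticipates this reaction. Substituting into P = 146 - Q gives P = 88 - (1/2)q_F, so π_F = (88 - (1/2)q_F)q_F - 45q_F.
The leader's first-order condition 43 - q_F = 0 yields q_F = 43.
Then q_B = (116 - 43)/2 = 73/2.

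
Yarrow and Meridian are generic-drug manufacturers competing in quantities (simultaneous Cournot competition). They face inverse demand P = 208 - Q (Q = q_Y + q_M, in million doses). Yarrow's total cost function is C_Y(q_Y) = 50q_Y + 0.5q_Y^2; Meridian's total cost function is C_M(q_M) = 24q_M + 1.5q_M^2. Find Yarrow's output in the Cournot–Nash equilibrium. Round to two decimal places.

Yarrow's profit: π_Y = (208 - Q)q_Y - (50q_Y + (1/2)q_Y²). Setting ∂π_Y/∂q_Y = 0: 158 - 3q_Y - (q_M) = 0.
Meridian's first-order condition: 184 - 5q_M - (q_Y) = 0.
Rearranging gives the reaction functions q_Y = (158 - q_M)/3 and q_M = (184 - q_Y)/5.
Substituting one into the other gives q_Y = 303/7 and q_M = 197/7.

43.29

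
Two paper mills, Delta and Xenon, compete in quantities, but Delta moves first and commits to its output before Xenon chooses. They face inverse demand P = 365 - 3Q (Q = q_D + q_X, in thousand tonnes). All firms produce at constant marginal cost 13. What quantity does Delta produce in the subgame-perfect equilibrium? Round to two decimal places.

Solve by backward induction. Given q_D, the follower Xenon maximises π_X = (365 - 3q_D - 3q_X)q_X - 13q_X.
Setting the follower's marginal profit to zero, 352 - 3q_D - 6q_X = 0, i.e. q_X = (352 - 3q_D)/6.
The leader anticipates this reaction. Substituting into P = 365 - 3Q gives P = 189 - (3/2)q_D, so π_D = (189 - (3/2)q_D)q_D - 13q_D.
The leader's first-order condition 176 - 3q_D = 0 yields q_D = 176/3.
Then q_X = (352 - 3·(176/3))/6 = 88/3.

58.67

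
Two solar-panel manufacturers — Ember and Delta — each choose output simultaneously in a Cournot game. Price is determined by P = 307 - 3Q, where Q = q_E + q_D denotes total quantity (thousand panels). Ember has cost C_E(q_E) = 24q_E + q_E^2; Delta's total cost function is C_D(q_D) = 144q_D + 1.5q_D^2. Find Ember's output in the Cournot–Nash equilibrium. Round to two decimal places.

32.67

Ember's profit: π_E = (307 - 3Q)q_E - (24q_E + q_E²). Setting ∂π_E/∂q_E = 0: 283 - 8q_E - 3(q_D) = 0.
Delta's first-order condition: 163 - 9q_D - 3(q_E) = 0.
Rearranging gives the reaction functions q_E = (283 - 3q_D)/8 and q_D = (163 - 3q_E)/9.
Substituting one into the other gives q_E = 98/3 and q_D = 65/9.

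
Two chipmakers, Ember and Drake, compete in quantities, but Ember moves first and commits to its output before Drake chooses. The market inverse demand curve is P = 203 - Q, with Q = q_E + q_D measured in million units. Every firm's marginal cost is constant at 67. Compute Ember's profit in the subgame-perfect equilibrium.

2312

Solve by backward induction. Given q_E, the follower Drake maximises π_D = (203 - q_E - q_D)q_D - 67q_D.
∂π_D/∂q_D = 136 - q_E - 2q_D = 0 gives the reaction function q_D = (136 - q_E)/2.
Ember substitutes q_D(q_E) into its own profit: π_E = q_E(203 - q_E - (136 - q_E)/2) - 67q_E = (135 - (1/2)q_E)q_E - 67q_E.
Maximising: ∂π_E/∂q_E = 68 - q_E = 0, giving q_E = 68.
Then q_D = (136 - 68)/2 = 34.
Price P = 203 - 102 = 101.
Ember's profit: (101 - 67)·68 = 2312.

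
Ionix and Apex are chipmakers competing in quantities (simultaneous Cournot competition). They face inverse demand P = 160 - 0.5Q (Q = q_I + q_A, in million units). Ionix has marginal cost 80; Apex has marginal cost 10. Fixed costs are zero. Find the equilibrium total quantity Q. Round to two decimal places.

153.33

Ionix's profit: π_I = (160 - 0.5Q)q_I - (80q_I). Setting ∂π_I/∂q_I = 0: 80 - q_I - (1/2)(q_A) = 0.
Apex's profit: π_A = (160 - 0.5Q)q_A - (10q_A). Setting ∂π_A/∂q_A = 0: 150 - q_A - (1/2)(q_I) = 0.
Rearranging gives the reaction functions q_I = (80 - (1/2)q_A) and q_A = (150 - (1/2)q_I).
Substituting one into the other gives q_I = 20/3 and q_A = 440/3.
Total output Q = 20/3 + 440/3 = 460/3.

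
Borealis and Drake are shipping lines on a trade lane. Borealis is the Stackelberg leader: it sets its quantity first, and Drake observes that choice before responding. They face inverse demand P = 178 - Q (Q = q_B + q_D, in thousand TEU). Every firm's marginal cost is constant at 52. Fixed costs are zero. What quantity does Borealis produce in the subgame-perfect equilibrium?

63

Solve by backward induction. Given q_B, the follower Drake maximises π_D = (178 - q_B - q_D)q_D - 52q_D.
Setting the follower's marginal profit to zero, 126 - q_B - 2q_D = 0, i.e. q_D = (126 - q_B)/2.
The leader anticipates this reaction. Substituting into P = 178 - Q gives P = 115 - (1/2)q_B, so π_B = (115 - (1/2)q_B)q_B - 52q_B.
The leader's first-order condition 63 - q_B = 0 yields q_B = 63.
Then q_D = (126 - 63)/2 = 63/2.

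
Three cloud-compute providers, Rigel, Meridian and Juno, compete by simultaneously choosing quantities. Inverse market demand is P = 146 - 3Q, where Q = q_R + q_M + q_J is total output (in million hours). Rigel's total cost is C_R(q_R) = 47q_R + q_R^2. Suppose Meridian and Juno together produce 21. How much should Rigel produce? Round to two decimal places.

With rivals' combined output fixed at 21, Rigel's profit is π_R = (146 - 3·21 - 3q_R)q_R - (47q_R + q_R²) = (83 - 3q_R)q_R - (47q_R + q_R²).
∂π_R/∂q_R = 36 - 8q_R = 0, so q_R = 9/2.

4.50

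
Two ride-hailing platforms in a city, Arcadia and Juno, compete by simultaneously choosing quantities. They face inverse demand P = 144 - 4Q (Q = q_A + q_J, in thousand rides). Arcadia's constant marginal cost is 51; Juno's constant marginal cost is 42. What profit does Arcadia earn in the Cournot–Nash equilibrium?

196

Arcadia's profit: π_A = (144 - 4Q)q_A - (51q_A). Setting ∂π_A/∂q_A = 0: 93 - 8q_A - 4(q_J) = 0.
Juno's profit: π_J = (144 - 4Q)q_J - (42q_J). Setting ∂π_J/∂q_J = 0: 102 - 8q_J - 4(q_A) = 0.
Rearranging gives the reaction functions q_A = (93 - 4q_J)/8 and q_J = (102 - 4q_A)/8.
Substituting one into the other gives q_A = 7 and q_J = 37/4.
Price P = 144 - 4·(65/4) = 79.
Arcadia's profit: (79 - 51)·7 = 196.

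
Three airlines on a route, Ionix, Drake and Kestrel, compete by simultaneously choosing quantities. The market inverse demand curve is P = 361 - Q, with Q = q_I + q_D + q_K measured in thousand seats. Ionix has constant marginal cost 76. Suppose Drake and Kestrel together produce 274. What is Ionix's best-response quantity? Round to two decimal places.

5.50

With rivals' combined output fixed at 274, Ionix's profit is π_I = (361 - 274 - q_I)q_I - (76q_I) = (87 - q_I)q_I - (76q_I).
∂π_I/∂q_I = 11 - 2q_I = 0, so q_I = 11/2.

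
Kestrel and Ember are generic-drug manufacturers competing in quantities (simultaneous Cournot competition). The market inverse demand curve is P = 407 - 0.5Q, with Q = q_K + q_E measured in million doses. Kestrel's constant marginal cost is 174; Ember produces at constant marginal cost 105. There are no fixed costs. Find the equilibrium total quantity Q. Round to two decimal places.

Kestrel's profit: π_K = (407 - 0.5Q)q_K - (174q_K). Setting ∂π_K/∂q_K = 0: 233 - q_K - (1/2)(q_E) = 0.
Ember's profit: π_E = (407 - 0.5Q)q_E - (105q_E). Setting ∂π_E/∂q_E = 0: 302 - q_E - (1/2)(q_K) = 0.
Rearranging gives the reaction functions q_K = (233 - (1/2)q_E) and q_E = (302 - (1/2)q_K).
Solving the pair: q_K = 328/3, q_E = 742/3.
Total output Q = 328/3 + 742/3 = 1070/3.

356.67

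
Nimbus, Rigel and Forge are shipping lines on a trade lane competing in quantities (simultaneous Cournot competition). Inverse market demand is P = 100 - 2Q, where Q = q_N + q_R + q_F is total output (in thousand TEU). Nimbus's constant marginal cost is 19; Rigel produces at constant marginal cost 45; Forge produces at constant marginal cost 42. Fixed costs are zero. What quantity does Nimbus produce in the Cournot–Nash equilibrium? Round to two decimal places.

Nimbus's profit: π_N = (100 - 2Q)q_N - (19q_N). Setting ∂π_N/∂q_N = 0: 81 - 4q_N - 2(q_R + q_F) = 0.
Rigel's profit: π_R = (100 - 2Q)q_R - (45q_R). Setting ∂π_R/∂q_R = 0: 55 - 4q_R - 2(q_N + q_F) = 0.
Forge's profit: π_F = (100 - 2Q)q_F - (42q_F). Setting ∂π_F/∂q_F = 0: 58 - 4q_F - 2(q_N + q_R) = 0.
Adding the 3 conditions: 194 − 4Q − 4Q = 0, i.e. Q = 97/4.
Back-substituting: q_N = (81 − 97/2)/2 = 65/4, q_R = (55 − 97/2)/2 = 13/4, q_F = (58 − 97/2)/2 = 19/4.

16.25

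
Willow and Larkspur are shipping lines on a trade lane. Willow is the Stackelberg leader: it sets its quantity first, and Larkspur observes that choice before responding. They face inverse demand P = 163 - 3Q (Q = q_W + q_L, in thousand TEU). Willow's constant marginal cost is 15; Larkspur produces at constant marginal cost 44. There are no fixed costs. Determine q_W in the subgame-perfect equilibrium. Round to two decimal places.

29.50

Solve by backward induction. Given q_W, the follower Larkspur maximises π_L = (163 - 3q_W - 3q_L)q_L - 44q_L.
∂π_L/∂q_L = 119 - 3q_W - 6q_L = 0 gives the reaction function q_L = (119 - 3q_W)/6.
Willow substitutes q_L(q_W) into its own profit: π_W = q_W(163 - 3q_W - (119 - 3q_W)/2) - 15q_W = (207/2 - (3/2)q_W)q_W - 15q_W.
The leader's first-order condition 177/2 - 3q_W = 0 yields q_W = 59/2.
Then q_L = (119 - 3·(59/2))/6 = 61/12.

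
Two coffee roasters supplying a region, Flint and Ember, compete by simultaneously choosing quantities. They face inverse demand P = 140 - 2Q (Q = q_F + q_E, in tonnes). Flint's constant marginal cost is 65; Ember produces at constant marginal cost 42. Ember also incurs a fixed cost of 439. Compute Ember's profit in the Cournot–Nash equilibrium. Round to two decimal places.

Flint's profit: π_F = (140 - 2Q)q_F - (65q_F). Setting ∂π_F/∂q_F = 0: 75 - 4q_F - 2(q_E) = 0.
Ember's profit: π_E = (140 - 2Q)q_E - (42q_E). Setting ∂π_E/∂q_E = 0: 98 - 4q_E - 2(q_F) = 0.
Rearranging gives the reaction functions q_F = (75 - 2q_E)/4 and q_E = (98 - 2q_F)/4.
Solving the pair: q_F = 26/3, q_E = 121/6.
Price P = 140 - 2·(173/6) = 247/3.
Ember's profit: (247/3 - 42)·(121/6) - 439 = 374.3889.

374.39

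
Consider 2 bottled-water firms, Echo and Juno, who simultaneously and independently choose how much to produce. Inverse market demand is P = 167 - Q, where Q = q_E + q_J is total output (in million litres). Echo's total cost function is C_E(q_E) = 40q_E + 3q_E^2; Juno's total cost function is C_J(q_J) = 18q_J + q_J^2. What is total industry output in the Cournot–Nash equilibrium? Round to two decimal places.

Echo's profit: π_E = (167 - Q)q_E - (40q_E + 3q_E²). Setting ∂π_E/∂q_E = 0: 127 - 8q_E - (q_J) = 0.
Juno's profit: π_J = (167 - Q)q_J - (18q_J + q_J²). Setting ∂π_J/∂q_J = 0: 149 - 4q_J - (q_E) = 0.
Best responses: q_E = (127 - q_J)/8, q_J = (149 - q_E)/4.
Substituting one into the other gives q_E = 359/31 and q_J = 1065/31.
Total output Q = 359/31 + 1065/31 = 1424/31.

45.94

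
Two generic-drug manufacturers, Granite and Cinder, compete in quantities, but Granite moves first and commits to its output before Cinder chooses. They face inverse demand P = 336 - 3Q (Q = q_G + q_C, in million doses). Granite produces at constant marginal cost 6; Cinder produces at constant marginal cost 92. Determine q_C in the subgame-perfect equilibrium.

6

The follower Cinder best-responds to any q_G: π_C = (336 - 3Q)q_C - 92q_C.
∂π_C/∂q_C = 244 - 3q_G - 6q_C = 0 gives the reaction function q_C = (244 - 3q_G)/6.
The leader anticipates this reaction. Substituting into P = 336 - 3Q gives P = 214 - (3/2)q_G, so π_G = (214 - (3/2)q_G)q_G - 6q_G.
Leader FOC: 208 - 3q_G = 0, so q_G = 208/3.
Then q_C = (244 - 3·(208/3))/6 = 6.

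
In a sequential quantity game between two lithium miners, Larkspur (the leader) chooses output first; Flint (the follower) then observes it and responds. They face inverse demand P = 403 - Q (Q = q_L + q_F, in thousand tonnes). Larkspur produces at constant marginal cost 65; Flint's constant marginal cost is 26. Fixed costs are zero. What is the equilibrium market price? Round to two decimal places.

139.75

Solve by backward induction. Given q_L, the follower Flint maximises π_F = (403 - q_L - q_F)q_F - 26q_F.
Setting the follower's marginal profit to zero, 377 - q_L - 2q_F = 0, i.e. q_F = (377 - q_L)/2.
Larkspur substitutes q_F(q_L) into its own profit: π_L = q_L(403 - q_L - (377 - q_L)/2) - 65q_L = (429/2 - (1/2)q_L)q_L - 65q_L.
Maximising: ∂π_L/∂q_L = 299/2 - q_L = 0, giving q_L = 299/2.
Then q_F = (377 - 299/2)/2 = 455/4.
Total output Q = 1053/4, so price P = 403 - 1053/4 = 559/4.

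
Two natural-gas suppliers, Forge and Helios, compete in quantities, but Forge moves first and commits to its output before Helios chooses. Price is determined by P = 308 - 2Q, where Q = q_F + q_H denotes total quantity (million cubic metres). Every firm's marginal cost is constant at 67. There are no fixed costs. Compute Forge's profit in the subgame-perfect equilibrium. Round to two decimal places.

Solve by backward induction. Given q_F, the follower Helios maximises π_H = (308 - 2q_F - 2q_H)q_H - 67q_H.
Setting the follower's marginal profit to zero, 241 - 2q_F - 4q_H = 0, i.e. q_H = (241 - 2q_F)/4.
Forge substitutes q_H(q_F) into its own profit: π_F = q_F(308 - 2q_F - (241 - 2q_F)/2) - 67q_F = (375/2 - q_F)q_F - 67q_F.
Leader FOC: 241/2 - 2q_F = 0, so q_F = 241/4.
Then q_H = (241 - 2·(241/4))/4 = 241/8.
Price P = 308 - 2·(723/8) = 509/4.
Forge's profit: (509/4 - 67)·(241/4) = 3630.0625.

3630.06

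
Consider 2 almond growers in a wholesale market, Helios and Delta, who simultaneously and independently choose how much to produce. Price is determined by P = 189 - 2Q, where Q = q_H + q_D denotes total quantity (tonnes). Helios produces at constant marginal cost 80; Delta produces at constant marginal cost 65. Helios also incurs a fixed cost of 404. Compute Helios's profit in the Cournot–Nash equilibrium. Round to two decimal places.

86.89

Helios's profit: π_H = (189 - 2Q)q_H - (80q_H). Setting ∂π_H/∂q_H = 0: 109 - 4q_H - 2(q_D) = 0.
Delta's first-order condition: 124 - 4q_D - 2(q_H) = 0.
So q_H = (109 - 2q_D)/4 and q_D = (124 - 2q_H)/4.
Solving the pair: q_H = 47/3, q_D = 139/6.
Price P = 189 - 2·(233/6) = 334/3.
Helios's profit: (334/3 - 80)·(47/3) - 404 = 782/9.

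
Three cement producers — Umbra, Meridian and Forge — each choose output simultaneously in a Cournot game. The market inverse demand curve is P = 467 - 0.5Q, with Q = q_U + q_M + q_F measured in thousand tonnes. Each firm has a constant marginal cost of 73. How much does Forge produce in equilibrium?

Each firm earns π_i = (467 - 0.5Q)q_i - 73q_i.
Setting ∂π_i/∂q_i = 0 with rivals' quantities fixed: 394 - q_i - (1/2)·Σ_{j≠i} q_j = 0.
By symmetry each firm produces the same amount; substituting Σ_{j≠i} q_j = 2q_i yields q_i = 394/2 = 197.

197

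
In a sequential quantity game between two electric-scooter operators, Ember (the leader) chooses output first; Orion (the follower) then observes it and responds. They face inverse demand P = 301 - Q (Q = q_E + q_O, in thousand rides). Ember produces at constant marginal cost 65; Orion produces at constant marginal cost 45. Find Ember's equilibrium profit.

The follower Orion best-responds to any q_E: π_O = (301 - Q)q_O - 45q_O.
Follower FOC: 256 - q_E - 2q_O = 0, so q_O(q_E) = (256 - q_E)/2.
Ember substitutes q_O(q_E) into its own profit: π_E = q_E(301 - q_E - (256 - q_E)/2) - 65q_E = (173 - (1/2)q_E)q_E - 65q_E.
Leader FOC: 108 - q_E = 0, so q_E = 108.
Then q_O = (256 - 108)/2 = 74.
Price P = 301 - 182 = 119.
Ember's profit: (119 - 65)·108 = 5832.

5832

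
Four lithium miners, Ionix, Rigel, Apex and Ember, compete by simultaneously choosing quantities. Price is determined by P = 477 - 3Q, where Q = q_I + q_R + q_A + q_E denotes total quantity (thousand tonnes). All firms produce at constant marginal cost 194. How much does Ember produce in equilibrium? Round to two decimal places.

18.87

A representative firm's profit is π_i = q_i(477 - 3Q) - 194q_i.
Setting ∂π_i/∂q_i = 0 with rivals' quantities fixed: 283 - 6q_i - 3·Σ_{j≠i} q_j = 0.
By symmetry each firm produces the same amount; substituting Σ_{j≠i} q_j = 3q_i yields q_i = 283/15.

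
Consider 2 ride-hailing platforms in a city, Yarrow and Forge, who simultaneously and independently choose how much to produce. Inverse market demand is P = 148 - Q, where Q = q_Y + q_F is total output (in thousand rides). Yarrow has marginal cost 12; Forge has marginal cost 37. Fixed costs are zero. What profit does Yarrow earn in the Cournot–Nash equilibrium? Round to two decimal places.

2880.11

Yarrow's profit: π_Y = (148 - Q)q_Y - (12q_Y). Setting ∂π_Y/∂q_Y = 0: 136 - 2q_Y - (q_F) = 0.
Forge's first-order condition: 111 - 2q_F - (q_Y) = 0.
So q_Y = (136 - q_F)/2 and q_F = (111 - q_Y)/2.
Substituting one into the other gives q_Y = 161/3 and q_F = 86/3.
Price P = 148 - 247/3 = 197/3.
Yarrow's profit: (197/3 - 12)·(161/3) = 2880.1111.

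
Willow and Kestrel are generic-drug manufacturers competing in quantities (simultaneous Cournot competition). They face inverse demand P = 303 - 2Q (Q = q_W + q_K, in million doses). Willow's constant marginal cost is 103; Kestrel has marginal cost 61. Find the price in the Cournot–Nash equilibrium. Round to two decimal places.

Willow's profit: π_W = (303 - 2Q)q_W - (103q_W). Setting ∂π_W/∂q_W = 0: 200 - 4q_W - 2(q_K) = 0.
Kestrel's profit: π_K = (303 - 2Q)q_K - (61q_K). Setting ∂π_K/∂q_K = 0: 242 - 4q_K - 2(q_W) = 0.
Rearranging gives the reaction functions q_W = (200 - 2q_K)/4 and q_K = (242 - 2q_W)/4.
Substituting one into the other gives q_W = 79/3 and q_K = 142/3.
Total output Q = 221/3, so price P = 303 - 2·(221/3) = 467/3.

155.67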